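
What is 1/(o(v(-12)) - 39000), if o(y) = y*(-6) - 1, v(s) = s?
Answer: -1/38929 ≈ -2.5688e-5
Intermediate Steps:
o(y) = -1 - 6*y (o(y) = -6*y - 1 = -1 - 6*y)
1/(o(v(-12)) - 39000) = 1/((-1 - 6*(-12)) - 39000) = 1/((-1 + 72) - 39000) = 1/(71 - 39000) = 1/(-38929) = -1/38929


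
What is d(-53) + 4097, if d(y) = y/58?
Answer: 237573/58 ≈ 4096.1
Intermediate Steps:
d(y) = y/58 (d(y) = y*(1/58) = y/58)
d(-53) + 4097 = (1/58)*(-53) + 4097 = -53/58 + 4097 = 237573/58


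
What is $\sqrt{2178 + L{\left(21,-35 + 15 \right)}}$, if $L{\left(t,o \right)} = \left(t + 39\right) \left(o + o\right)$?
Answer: $i \sqrt{222} \approx 14.9 i$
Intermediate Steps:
$L{\left(t,o \right)} = 2 o \left(39 + t\right)$ ($L{\left(t,o \right)} = \left(39 + t\right) 2 o = 2 o \left(39 + t\right)$)
$\sqrt{2178 + L{\left(21,-35 + 15 \right)}} = \sqrt{2178 + 2 \left(-35 + 15\right) \left(39 + 21\right)} = \sqrt{2178 + 2 \left(-20\right) 60} = \sqrt{2178 - 2400} = \sqrt{-222} = i \sqrt{222}$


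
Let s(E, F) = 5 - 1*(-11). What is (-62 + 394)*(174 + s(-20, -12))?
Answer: 63080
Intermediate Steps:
s(E, F) = 16 (s(E, F) = 5 + 11 = 16)
(-62 + 394)*(174 + s(-20, -12)) = (-62 + 394)*(174 + 16) = 332*190 = 63080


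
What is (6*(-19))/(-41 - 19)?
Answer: 19/10 ≈ 1.9000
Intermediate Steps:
(6*(-19))/(-41 - 19) = -114/(-60) = -114*(-1/60) = 19/10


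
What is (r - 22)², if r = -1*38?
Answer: 3600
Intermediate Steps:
r = -38
(r - 22)² = (-38 - 22)² = (-60)² = 3600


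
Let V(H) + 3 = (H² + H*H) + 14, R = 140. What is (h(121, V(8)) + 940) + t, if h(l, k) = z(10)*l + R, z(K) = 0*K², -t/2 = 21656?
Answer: -42232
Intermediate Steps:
t = -43312 (t = -2*21656 = -43312)
z(K) = 0
V(H) = 11 + 2*H² (V(H) = -3 + ((H² + H*H) + 14) = -3 + ((H² + H²) + 14) = -3 + (2*H² + 14) = -3 + (14 + 2*H²) = 11 + 2*H²)
h(l, k) = 140 (h(l, k) = 0*l + 140 = 0 + 140 = 140)
(h(121, V(8)) + 940) + t = (140 + 940) - 43312 = 1080 - 43312 = -42232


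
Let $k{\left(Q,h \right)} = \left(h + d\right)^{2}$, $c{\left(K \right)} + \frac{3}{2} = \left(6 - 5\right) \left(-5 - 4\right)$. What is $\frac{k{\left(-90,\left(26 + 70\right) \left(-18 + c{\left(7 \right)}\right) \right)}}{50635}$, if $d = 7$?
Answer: $\frac{7447441}{50635} \approx 147.08$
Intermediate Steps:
$c{\left(K \right)} = - \frac{21}{2}$ ($c{\left(K \right)} = - \frac{3}{2} + \left(6 - 5\right) \left(-5 - 4\right) = - \frac{3}{2} + 1 \left(-9\right) = - \frac{3}{2} - 9 = - \frac{21}{2}$)
$k{\left(Q,h \right)} = \left(7 + h\right)^{2}$ ($k{\left(Q,h \right)} = \left(h + 7\right)^{2} = \left(7 + h\right)^{2}$)
$\frac{k{\left(-90,\left(26 + 70\right) \left(-18 + c{\left(7 \right)}\right) \right)}}{50635} = \frac{\left(7 + \left(26 + 70\right) \left(-18 - \frac{21}{2}\right)\right)^{2}}{50635} = \left(7 + 96 \left(- \frac{57}{2}\right)\right)^{2} \cdot \frac{1}{50635} = \left(7 - 2736\right)^{2} \cdot \frac{1}{50635} = \left(-2729\right)^{2} \cdot \frac{1}{50635} = 7447441 \cdot \frac{1}{50635} = \frac{7447441}{50635}$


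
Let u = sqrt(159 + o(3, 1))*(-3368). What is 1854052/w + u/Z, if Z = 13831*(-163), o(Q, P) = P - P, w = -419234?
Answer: -927026/209617 + 3368*sqrt(159)/2254453 ≈ -4.4036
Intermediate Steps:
o(Q, P) = 0
u = -3368*sqrt(159) (u = sqrt(159 + 0)*(-3368) = sqrt(159)*(-3368) = -3368*sqrt(159) ≈ -42469.)
Z = -2254453
1854052/w + u/Z = 1854052/(-419234) - 3368*sqrt(159)/(-2254453) = 1854052*(-1/419234) - 3368*sqrt(159)*(-1/2254453) = -927026/209617 + 3368*sqrt(159)/2254453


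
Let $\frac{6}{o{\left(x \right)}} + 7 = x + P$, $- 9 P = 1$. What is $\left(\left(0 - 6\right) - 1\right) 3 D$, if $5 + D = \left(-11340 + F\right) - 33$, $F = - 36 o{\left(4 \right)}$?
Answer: $237480$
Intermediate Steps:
$P = - \frac{1}{9}$ ($P = \left(- \frac{1}{9}\right) 1 = - \frac{1}{9} \approx -0.11111$)
$o{\left(x \right)} = \frac{6}{- \frac{64}{9} + x}$ ($o{\left(x \right)} = \frac{6}{-7 + \left(x - \frac{1}{9}\right)} = \frac{6}{-7 + \left(- \frac{1}{9} + x\right)} = \frac{6}{- \frac{64}{9} + x}$)
$F = \frac{486}{7}$ ($F = - 36 \frac{54}{-64 + 9 \cdot 4} = - 36 \frac{54}{-64 + 36} = - 36 \frac{54}{-28} = - 36 \cdot 54 \left(- \frac{1}{28}\right) = \left(-36\right) \left(- \frac{27}{14}\right) = \frac{486}{7} \approx 69.429$)
$D = - \frac{79160}{7}$ ($D = -5 + \left(\left(-11340 + \frac{486}{7}\right) - 33\right) = -5 - \frac{79125}{7} = - \frac{79160}{7} \approx -11309.0$)
$\left(\left(0 - 6\right) - 1\right) 3 D = \left(\left(0 - 6\right) - 1\right) 3 \left(- \frac{79160}{7}\right) = \left(-6 - 1\right) 3 \left(- \frac{79160}{7}\right) = \left(-7\right) 3 \left(- \frac{79160}{7}\right) = \left(-21\right) \left(- \frac{79160}{7}\right) = 237480$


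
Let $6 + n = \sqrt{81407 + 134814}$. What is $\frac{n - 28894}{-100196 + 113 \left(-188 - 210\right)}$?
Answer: $\frac{2890}{14517} - \frac{\sqrt{216221}}{145170} \approx 0.19587$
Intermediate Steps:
$n = -6 + \sqrt{216221}$ ($n = -6 + \sqrt{81407 + 134814} = -6 + \sqrt{216221} \approx 459.0$)
$\frac{n - 28894}{-100196 + 113 \left(-188 - 210\right)} = \frac{\left(-6 + \sqrt{216221}\right) - 28894}{-100196 + 113 \left(-188 - 210\right)} = \frac{-28900 + \sqrt{216221}}{-100196 + 113 \left(-398\right)} = \frac{-28900 + \sqrt{216221}}{-100196 - 44974} = \frac{-28900 + \sqrt{216221}}{-145170} = \left(-28900 + \sqrt{216221}\right) \left(- \frac{1}{145170}\right) = \frac{2890}{14517} - \frac{\sqrt{216221}}{145170}$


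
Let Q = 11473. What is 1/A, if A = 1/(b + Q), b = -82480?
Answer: -71007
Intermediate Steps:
A = -1/71007 (A = 1/(-82480 + 11473) = 1/(-71007) = -1/71007 ≈ -1.4083e-5)
1/A = 1/(-1/71007) = -71007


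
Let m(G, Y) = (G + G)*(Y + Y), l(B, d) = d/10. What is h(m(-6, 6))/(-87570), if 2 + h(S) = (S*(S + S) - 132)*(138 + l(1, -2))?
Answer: -569665/8757 ≈ -65.052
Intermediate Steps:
l(B, d) = d/10 (l(B, d) = d*(⅒) = d/10)
m(G, Y) = 4*G*Y (m(G, Y) = (2*G)*(2*Y) = 4*G*Y)
h(S) = -90958/5 + 1378*S²/5 (h(S) = -2 + (S*(S + S) - 132)*(138 + (⅒)*(-2)) = -2 + (S*(2*S) - 132)*(138 - ⅕) = -2 + (2*S² - 132)*(689/5) = -2 + (-132 + 2*S²)*(689/5) = -2 + (-90948/5 + 1378*S²/5) = -90958/5 + 1378*S²/5)
h(m(-6, 6))/(-87570) = (-90958/5 + 1378*(4*(-6)*6)²/5)/(-87570) = (-90958/5 + (1378/5)*(-144)²)*(-1/87570) = (-90958/5 + (1378/5)*20736)*(-1/87570) = (-90958/5 + 28574208/5)*(-1/87570) = 5696650*(-1/87570) = -569665/8757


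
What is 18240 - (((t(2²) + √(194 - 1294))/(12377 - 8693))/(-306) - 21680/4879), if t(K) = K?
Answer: 1475684702207/80884062 + 5*I*√11/563652 ≈ 18244.0 + 2.9421e-5*I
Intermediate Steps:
18240 - (((t(2²) + √(194 - 1294))/(12377 - 8693))/(-306) - 21680/4879) = 18240 - (((2² + √(194 - 1294))/(12377 - 8693))/(-306) - 21680/4879) = 18240 - (((4 + √(-1100))/3684)*(-1/306) - 21680*1/4879) = 18240 - (((4 + 10*I*√11)*(1/3684))*(-1/306) - 21680/4879) = 18240 - ((1/921 + 5*I*√11/1842)*(-1/306) - 21680/4879) = 18240 - ((-1/281826 - 5*I*√11/563652) - 21680/4879) = 18240 - (-359411327/80884062 - 5*I*√11/563652) = 18240 + (359411327/80884062 + 5*I*√11/563652) = 1475684702207/80884062 + 5*I*√11/563652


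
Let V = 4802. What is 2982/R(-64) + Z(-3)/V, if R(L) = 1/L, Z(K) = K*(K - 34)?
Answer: -916451985/4802 ≈ -1.9085e+5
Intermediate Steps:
Z(K) = K*(-34 + K)
2982/R(-64) + Z(-3)/V = 2982/(1/(-64)) - 3*(-34 - 3)/4802 = 2982/(-1/64) - 3*(-37)*(1/4802) = 2982*(-64) + 111*(1/4802) = -190848 + 111/4802 = -916451985/4802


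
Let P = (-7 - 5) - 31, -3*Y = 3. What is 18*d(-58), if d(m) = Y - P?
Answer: 756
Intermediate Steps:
Y = -1 (Y = -⅓*3 = -1)
P = -43 (P = -12 - 31 = -43)
d(m) = 42 (d(m) = -1 - 1*(-43) = -1 + 43 = 42)
18*d(-58) = 18*42 = 756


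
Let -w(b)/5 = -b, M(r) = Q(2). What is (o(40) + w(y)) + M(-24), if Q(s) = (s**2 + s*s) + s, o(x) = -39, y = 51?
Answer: 226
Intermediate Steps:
Q(s) = s + 2*s**2 (Q(s) = (s**2 + s**2) + s = 2*s**2 + s = s + 2*s**2)
M(r) = 10 (M(r) = 2*(1 + 2*2) = 2*(1 + 4) = 2*5 = 10)
w(b) = 5*b (w(b) = -(-5)*b = 5*b)
(o(40) + w(y)) + M(-24) = (-39 + 5*51) + 10 = (-39 + 255) + 10 = 216 + 10 = 226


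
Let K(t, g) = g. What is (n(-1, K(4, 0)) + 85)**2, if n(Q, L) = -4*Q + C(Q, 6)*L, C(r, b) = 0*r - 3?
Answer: 7921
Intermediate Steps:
C(r, b) = -3 (C(r, b) = 0 - 3 = -3)
n(Q, L) = -4*Q - 3*L
(n(-1, K(4, 0)) + 85)**2 = ((-4*(-1) - 3*0) + 85)**2 = ((4 + 0) + 85)**2 = (4 + 85)**2 = 89**2 = 7921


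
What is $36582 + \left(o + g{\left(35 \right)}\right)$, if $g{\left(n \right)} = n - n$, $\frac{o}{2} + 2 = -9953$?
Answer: $16672$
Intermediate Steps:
$o = -19910$ ($o = -4 + 2 \left(-9953\right) = -4 - 19906 = -19910$)
$g{\left(n \right)} = 0$
$36582 + \left(o + g{\left(35 \right)}\right) = 36582 + \left(-19910 + 0\right) = 36582 - 19910 = 16672$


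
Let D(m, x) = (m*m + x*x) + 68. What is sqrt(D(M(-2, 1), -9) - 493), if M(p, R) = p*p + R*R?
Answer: I*sqrt(319) ≈ 17.861*I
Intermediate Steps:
M(p, R) = R**2 + p**2 (M(p, R) = p**2 + R**2 = R**2 + p**2)
D(m, x) = 68 + m**2 + x**2 (D(m, x) = (m**2 + x**2) + 68 = 68 + m**2 + x**2)
sqrt(D(M(-2, 1), -9) - 493) = sqrt((68 + (1**2 + (-2)**2)**2 + (-9)**2) - 493) = sqrt((68 + (1 + 4)**2 + 81) - 493) = sqrt((68 + 5**2 + 81) - 493) = sqrt((68 + 25 + 81) - 493) = sqrt(174 - 493) = sqrt(-319) = I*sqrt(319)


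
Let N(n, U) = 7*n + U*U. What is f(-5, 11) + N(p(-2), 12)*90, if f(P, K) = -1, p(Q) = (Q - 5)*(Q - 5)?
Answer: 43829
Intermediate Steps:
p(Q) = (-5 + Q)**2 (p(Q) = (-5 + Q)*(-5 + Q) = (-5 + Q)**2)
N(n, U) = U**2 + 7*n (N(n, U) = 7*n + U**2 = U**2 + 7*n)
f(-5, 11) + N(p(-2), 12)*90 = -1 + (12**2 + 7*(-5 - 2)**2)*90 = -1 + (144 + 7*(-7)**2)*90 = -1 + (144 + 7*49)*90 = -1 + (144 + 343)*90 = -1 + 487*90 = -1 + 43830 = 43829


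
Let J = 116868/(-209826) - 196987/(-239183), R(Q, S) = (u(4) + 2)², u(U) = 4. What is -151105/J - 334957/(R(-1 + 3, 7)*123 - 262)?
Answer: -752315527879644023/1327183987414 ≈ -5.6685e+5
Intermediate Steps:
R(Q, S) = 36 (R(Q, S) = (4 + 2)² = 6² = 36)
J = 318575129/1194924099 (J = 116868*(-1/209826) - 196987*(-1/239183) = -19478/34971 + 28141/34169 = 318575129/1194924099 ≈ 0.26661)
-151105/J - 334957/(R(-1 + 3, 7)*123 - 262) = -151105/318575129/1194924099 - 334957/(36*123 - 262) = -151105*1194924099/318575129 - 334957/(4428 - 262) = -180559005979395/318575129 - 334957/4166 = -752315527879644023/1327183987414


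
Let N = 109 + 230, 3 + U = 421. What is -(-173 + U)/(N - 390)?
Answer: 245/51 ≈ 4.8039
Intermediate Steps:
U = 418 (U = -3 + 421 = 418)
N = 339
-(-173 + U)/(N - 390) = -(-173 + 418)/(339 - 390) = -245/(-51) = -245*(-1)/51 = -1*(-245/51) = 245/51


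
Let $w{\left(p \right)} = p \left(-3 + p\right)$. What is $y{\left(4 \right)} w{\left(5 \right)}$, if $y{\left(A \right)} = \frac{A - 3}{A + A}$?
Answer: $\frac{5}{4} \approx 1.25$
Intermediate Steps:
$y{\left(A \right)} = \frac{-3 + A}{2 A}$
$y{\left(4 \right)} w{\left(5 \right)} = \frac{-3 + 4}{2 \cdot 4} \cdot 5 \left(-3 + 5\right) = \frac{1}{2} \cdot \frac{1}{4} \cdot 1 \cdot 5 \cdot 2 = \frac{1}{8} \cdot 10 = \frac{5}{4}$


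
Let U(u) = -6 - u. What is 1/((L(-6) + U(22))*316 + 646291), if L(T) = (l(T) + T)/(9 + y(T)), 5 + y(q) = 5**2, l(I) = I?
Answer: 29/18482055 ≈ 1.5691e-6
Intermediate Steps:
y(q) = 20 (y(q) = -5 + 5**2 = -5 + 25 = 20)
L(T) = 2*T/29 (L(T) = (T + T)/(9 + 20) = (2*T)/29 = (2*T)*(1/29) = 2*T/29)
1/((L(-6) + U(22))*316 + 646291) = 1/(((2/29)*(-6) + (-6 - 1*22))*316 + 646291) = 1/((-12/29 + (-6 - 22))*316 + 646291) = 1/((-12/29 - 28)*316 + 646291) = 1/(-824/29*316 + 646291) = 1/(-260384/29 + 646291) = 1/(18482055/29) = 29/18482055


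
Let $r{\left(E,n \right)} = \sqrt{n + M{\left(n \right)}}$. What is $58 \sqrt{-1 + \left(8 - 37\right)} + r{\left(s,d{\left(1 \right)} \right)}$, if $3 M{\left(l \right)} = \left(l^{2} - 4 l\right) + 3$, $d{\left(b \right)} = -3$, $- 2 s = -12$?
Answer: $\sqrt{5} + 58 i \sqrt{30} \approx 2.2361 + 317.68 i$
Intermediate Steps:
$s = 6$ ($s = \left(- \frac{1}{2}\right) \left(-12\right) = 6$)
$M{\left(l \right)} = 1 - \frac{4 l}{3} + \frac{l^{2}}{3}$ ($M{\left(l \right)} = \frac{\left(l^{2} - 4 l\right) + 3}{3} = \frac{3 + l^{2} - 4 l}{3} = 1 - \frac{4 l}{3} + \frac{l^{2}}{3}$)
$r{\left(E,n \right)} = \sqrt{1 - \frac{n}{3} + \frac{n^{2}}{3}}$ ($r{\left(E,n \right)} = \sqrt{n + \left(1 - \frac{4 n}{3} + \frac{n^{2}}{3}\right)} = \sqrt{1 - \frac{n}{3} + \frac{n^{2}}{3}}$)
$58 \sqrt{-1 + \left(8 - 37\right)} + r{\left(s,d{\left(1 \right)} \right)} = 58 \sqrt{-1 + \left(8 - 37\right)} + \frac{\sqrt{9 - -9 + 3 \left(-3\right)^{2}}}{3} = 58 \sqrt{-1 - 29} + \frac{\sqrt{9 + 9 + 3 \cdot 9}}{3} = 58 \sqrt{-30} + \frac{\sqrt{9 + 9 + 27}}{3} = 58 i \sqrt{30} + \frac{\sqrt{45}}{3} = 58 i \sqrt{30} + \frac{3 \sqrt{5}}{3} = 58 i \sqrt{30} + \sqrt{5} = \sqrt{5} + 58 i \sqrt{30}$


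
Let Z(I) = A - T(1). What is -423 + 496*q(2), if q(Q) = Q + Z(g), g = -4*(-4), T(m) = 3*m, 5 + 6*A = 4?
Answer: -3005/3 ≈ -1001.7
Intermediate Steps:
A = -⅙ (A = -⅚ + (⅙)*4 = -⅚ + ⅔ = -⅙ ≈ -0.16667)
g = 16
Z(I) = -19/6 (Z(I) = -⅙ - 3 = -19/6)
q(Q) = -19/6 + Q (q(Q) = Q - 19/6 = -19/6 + Q)
-423 + 496*q(2) = -423 + 496*(-19/6 + 2) = -423 + 496*(-7/6) = -423 - 1736/3 = -3005/3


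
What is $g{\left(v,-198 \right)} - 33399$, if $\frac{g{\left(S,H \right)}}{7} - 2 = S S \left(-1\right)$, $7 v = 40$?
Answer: $- \frac{235295}{7} \approx -33614.0$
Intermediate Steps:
$v = \frac{40}{7}$ ($v = \frac{1}{7} \cdot 40 = \frac{40}{7} \approx 5.7143$)
$g{\left(S,H \right)} = 14 - 7 S^{2}$ ($g{\left(S,H \right)} = 14 + 7 S S \left(-1\right) = 14 + 7 S^{2} \left(-1\right) = 14 + 7 \left(- S^{2}\right) = 14 - 7 S^{2}$)
$g{\left(v,-198 \right)} - 33399 = \left(14 - 7 \left(\frac{40}{7}\right)^{2}\right) - 33399 = \left(14 - \frac{1600}{7}\right) - 33399 = - \frac{1502}{7} - 33399 = - \frac{235295}{7}$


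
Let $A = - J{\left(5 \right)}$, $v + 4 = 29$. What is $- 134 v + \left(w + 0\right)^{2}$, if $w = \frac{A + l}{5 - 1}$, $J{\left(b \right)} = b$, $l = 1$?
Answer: $-3349$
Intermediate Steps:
$v = 25$ ($v = -4 + 29 = 25$)
$A = -5$ ($A = \left(-1\right) 5 = -5$)
$w = -1$ ($w = \frac{-5 + 1}{5 - 1} = - \frac{4}{4} = \left(-4\right) \frac{1}{4} = -1$)
$- 134 v + \left(w + 0\right)^{2} = \left(-134\right) 25 + \left(-1 + 0\right)^{2} = -3350 + \left(-1\right)^{2} = -3350 + 1 = -3349$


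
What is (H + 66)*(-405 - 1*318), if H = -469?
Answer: 291369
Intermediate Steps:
(H + 66)*(-405 - 1*318) = (-469 + 66)*(-405 - 1*318) = -403*(-405 - 318) = -403*(-723) = 291369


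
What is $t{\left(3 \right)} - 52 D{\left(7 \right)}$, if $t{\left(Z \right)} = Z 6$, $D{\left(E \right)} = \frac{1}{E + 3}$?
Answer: $\frac{64}{5} \approx 12.8$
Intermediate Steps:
$D{\left(E \right)} = \frac{1}{3 + E}$
$t{\left(Z \right)} = 6 Z$
$t{\left(3 \right)} - 52 D{\left(7 \right)} = 6 \cdot 3 - \frac{52}{3 + 7} = 18 - \frac{52}{10} = 18 - \frac{26}{5} = \frac{64}{5}$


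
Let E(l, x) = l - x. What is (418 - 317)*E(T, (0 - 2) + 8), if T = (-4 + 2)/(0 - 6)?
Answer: -1717/3 ≈ -572.33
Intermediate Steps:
T = ⅓ (T = -2/(-6) = -2*(-⅙) = ⅓ ≈ 0.33333)
(418 - 317)*E(T, (0 - 2) + 8) = (418 - 317)*(⅓ - ((0 - 2) + 8)) = 101*(⅓ - (-2 + 8)) = 101*(⅓ - 1*6) = 101*(⅓ - 6) = 101*(-17/3) = -1717/3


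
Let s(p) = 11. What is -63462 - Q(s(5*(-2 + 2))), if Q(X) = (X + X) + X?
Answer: -63495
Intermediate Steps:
Q(X) = 3*X (Q(X) = 2*X + X = 3*X)
-63462 - Q(s(5*(-2 + 2))) = -63462 - 3*11 = -63462 - 1*33 = -63462 - 33 = -63495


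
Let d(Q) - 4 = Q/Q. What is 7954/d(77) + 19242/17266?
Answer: 68714987/43165 ≈ 1591.9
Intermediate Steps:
d(Q) = 5 (d(Q) = 4 + Q/Q = 4 + 1 = 5)
7954/d(77) + 19242/17266 = 7954/5 + 19242/17266 = 7954*(⅕) + 19242*(1/17266) = 7954/5 + 9621/8633 = 68714987/43165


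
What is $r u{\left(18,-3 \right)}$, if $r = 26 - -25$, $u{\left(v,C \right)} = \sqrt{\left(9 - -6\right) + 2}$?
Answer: $51 \sqrt{17} \approx 210.28$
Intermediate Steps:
$u{\left(v,C \right)} = \sqrt{17}$ ($u{\left(v,C \right)} = \sqrt{\left(9 + 6\right) + 2} = \sqrt{15 + 2} = \sqrt{17}$)
$r = 51$ ($r = 26 + 25 = 51$)
$r u{\left(18,-3 \right)} = 51 \sqrt{17}$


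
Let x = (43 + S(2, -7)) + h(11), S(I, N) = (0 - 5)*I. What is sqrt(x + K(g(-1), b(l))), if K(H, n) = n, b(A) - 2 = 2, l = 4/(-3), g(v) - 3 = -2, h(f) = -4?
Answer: sqrt(33) ≈ 5.7446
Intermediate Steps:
g(v) = 1 (g(v) = 3 - 2 = 1)
l = -4/3 (l = 4*(-1/3) = -4/3 ≈ -1.3333)
b(A) = 4 (b(A) = 2 + 2 = 4)
S(I, N) = -5*I
x = 29 (x = (43 - 5*2) - 4 = (43 - 10) - 4 = 33 - 4 = 29)
sqrt(x + K(g(-1), b(l))) = sqrt(29 + 4) = sqrt(33)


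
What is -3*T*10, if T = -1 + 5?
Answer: -120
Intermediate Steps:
T = 4
-3*T*10 = -3*4*10 = -12*10 = -120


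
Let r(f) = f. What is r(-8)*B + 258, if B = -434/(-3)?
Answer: -2698/3 ≈ -899.33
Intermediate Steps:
B = 434/3 (B = -434*(-⅓) = 434/3 ≈ 144.67)
r(-8)*B + 258 = -8*434/3 + 258 = -3472/3 + 258 = -2698/3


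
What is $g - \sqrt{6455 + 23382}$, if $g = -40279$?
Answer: $-40279 - \sqrt{29837} \approx -40452.0$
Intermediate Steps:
$g - \sqrt{6455 + 23382} = -40279 - \sqrt{6455 + 23382} = -40279 - \sqrt{29837}$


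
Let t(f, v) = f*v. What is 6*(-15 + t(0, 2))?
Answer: -90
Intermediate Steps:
6*(-15 + t(0, 2)) = 6*(-15 + 0*2) = 6*(-15 + 0) = 6*(-15) = -90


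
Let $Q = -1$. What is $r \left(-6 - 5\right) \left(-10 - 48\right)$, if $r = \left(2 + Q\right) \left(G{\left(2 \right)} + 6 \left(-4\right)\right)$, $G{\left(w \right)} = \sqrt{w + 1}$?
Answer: $-15312 + 638 \sqrt{3} \approx -14207.0$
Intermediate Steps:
$G{\left(w \right)} = \sqrt{1 + w}$
$r = -24 + \sqrt{3}$ ($r = \left(2 - 1\right) \left(\sqrt{1 + 2} + 6 \left(-4\right)\right) = 1 \left(\sqrt{3} - 24\right) = 1 \left(-24 + \sqrt{3}\right) = -24 + \sqrt{3} \approx -22.268$)
$r \left(-6 - 5\right) \left(-10 - 48\right) = \left(-24 + \sqrt{3}\right) \left(-6 - 5\right) \left(-10 - 48\right) = \left(-24 + \sqrt{3}\right) \left(-11\right) \left(-58\right) = \left(264 - 11 \sqrt{3}\right) \left(-58\right) = -15312 + 638 \sqrt{3}$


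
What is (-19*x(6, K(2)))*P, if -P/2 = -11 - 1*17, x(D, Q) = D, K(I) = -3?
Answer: -6384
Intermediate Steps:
P = 56 (P = -2*(-11 - 1*17) = -2*(-11 - 17) = -2*(-28) = 56)
(-19*x(6, K(2)))*P = -19*6*56 = -114*56 = -6384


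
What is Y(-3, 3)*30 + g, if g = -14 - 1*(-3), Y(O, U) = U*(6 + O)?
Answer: 259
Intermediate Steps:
g = -11 (g = -14 + 3 = -11)
Y(-3, 3)*30 + g = (3*(6 - 3))*30 - 11 = (3*3)*30 - 11 = 9*30 - 11 = 270 - 11 = 259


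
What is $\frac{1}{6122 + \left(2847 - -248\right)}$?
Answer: $\frac{1}{9217} \approx 0.0001085$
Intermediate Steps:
$\frac{1}{6122 + \left(2847 - -248\right)} = \frac{1}{6122 + \left(2847 + 248\right)} = \frac{1}{6122 + 3095} = \frac{1}{9217}$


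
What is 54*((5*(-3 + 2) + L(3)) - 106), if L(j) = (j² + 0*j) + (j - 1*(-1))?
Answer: -5292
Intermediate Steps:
L(j) = 1 + j + j² (L(j) = (j² + 0) + (j + 1) = j² + (1 + j) = 1 + j + j²)
54*((5*(-3 + 2) + L(3)) - 106) = 54*((5*(-3 + 2) + (1 + 3 + 3²)) - 106) = 54*((5*(-1) + (1 + 3 + 9)) - 106) = 54*((-5 + 13) - 106) = 54*(8 - 106) = 54*(-98) = -5292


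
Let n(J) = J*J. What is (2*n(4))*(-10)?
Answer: -320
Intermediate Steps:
n(J) = J**2
(2*n(4))*(-10) = (2*4**2)*(-10) = (2*16)*(-10) = 32*(-10) = -320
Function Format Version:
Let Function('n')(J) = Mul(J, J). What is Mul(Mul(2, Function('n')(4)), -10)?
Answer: -320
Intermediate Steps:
Function('n')(J) = Pow(J, 2)
Mul(Mul(2, Function('n')(4)), -10) = Mul(Mul(2, Pow(4, 2)), -10) = Mul(Mul(2, 16), -10) = Mul(32, -10) = -320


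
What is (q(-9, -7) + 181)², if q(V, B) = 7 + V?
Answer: 32041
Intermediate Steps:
(q(-9, -7) + 181)² = ((7 - 9) + 181)² = (-2 + 181)² = 179² = 32041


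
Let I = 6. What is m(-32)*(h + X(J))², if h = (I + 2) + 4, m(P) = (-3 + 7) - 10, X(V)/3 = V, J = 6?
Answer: -5400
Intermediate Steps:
X(V) = 3*V
m(P) = -6 (m(P) = 4 - 10 = -6)
h = 12 (h = (6 + 2) + 4 = 8 + 4 = 12)
m(-32)*(h + X(J))² = -6*(12 + 3*6)² = -6*(12 + 18)² = -6*30² = -6*900 = -5400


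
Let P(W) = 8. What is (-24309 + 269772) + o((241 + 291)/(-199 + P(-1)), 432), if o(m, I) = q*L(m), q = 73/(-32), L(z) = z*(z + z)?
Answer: 8953444406/36481 ≈ 2.4543e+5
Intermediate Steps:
L(z) = 2*z**2 (L(z) = z*(2*z) = 2*z**2)
q = -73/32 (q = 73*(-1/32) = -73/32 ≈ -2.2813)
o(m, I) = -73*m**2/16
(-24309 + 269772) + o((241 + 291)/(-199 + P(-1)), 432) = (-24309 + 269772) - 73*(241 + 291)**2/(-199 + 8)**2/16 = 245463 - 73*(532/(-191))**2/16 = 245463 - 73*(532*(-1/191))**2/16 = 245463 - 73*(-532/191)**2/16 = 245463 - 73/16*283024/36481 = 245463 - 1291297/36481 = 8953444406/36481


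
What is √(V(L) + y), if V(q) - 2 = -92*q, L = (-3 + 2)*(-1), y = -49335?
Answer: 5*I*√1977 ≈ 222.32*I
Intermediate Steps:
L = 1 (L = -1*(-1) = 1)
V(q) = 2 - 92*q
√(V(L) + y) = √((2 - 92*1) - 49335) = √((2 - 92) - 49335) = √(-90 - 49335) = √(-49425) = 5*I*√1977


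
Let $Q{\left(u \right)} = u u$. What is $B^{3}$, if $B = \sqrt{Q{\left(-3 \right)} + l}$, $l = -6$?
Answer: $3 \sqrt{3} \approx 5.1962$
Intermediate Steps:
$Q{\left(u \right)} = u^{2}$
$B = \sqrt{3}$ ($B = \sqrt{\left(-3\right)^{2} - 6} = \sqrt{9 - 6} = \sqrt{3} \approx 1.732$)
$B^{3} = \left(\sqrt{3}\right)^{3} = 3 \sqrt{3}$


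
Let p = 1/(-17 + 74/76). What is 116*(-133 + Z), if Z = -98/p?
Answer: 3168424/19 ≈ 1.6676e+5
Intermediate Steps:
p = -38/609 (p = 1/(-17 + 74*(1/76)) = 1/(-17 + 37/38) = 1/(-609/38) = -38/609 ≈ -0.062397)
Z = 29841/19 (Z = -98/(-38/609) = -98*(-609/38) = 29841/19 ≈ 1570.6)
116*(-133 + Z) = 116*(-133 + 29841/19) = 116*(27314/19) = 3168424/19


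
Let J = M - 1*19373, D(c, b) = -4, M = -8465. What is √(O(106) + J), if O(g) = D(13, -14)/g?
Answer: 2*I*√19549262/53 ≈ 166.85*I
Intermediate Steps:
O(g) = -4/g
J = -27838 (J = -8465 - 1*19373 = -8465 - 19373 = -27838)
√(O(106) + J) = √(-4/106 - 27838) = √(-4*1/106 - 27838) = √(-2/53 - 27838) = √(-1475416/53) = 2*I*√19549262/53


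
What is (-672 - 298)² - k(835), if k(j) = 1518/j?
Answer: 785649982/835 ≈ 9.4090e+5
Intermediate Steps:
(-672 - 298)² - k(835) = (-672 - 298)² - 1518/835 = (-970)² - 1518/835 = 940900 - 1*1518/835 = 940900 - 1518/835 = 785649982/835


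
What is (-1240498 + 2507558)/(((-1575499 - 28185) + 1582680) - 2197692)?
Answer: -316765/554674 ≈ -0.57108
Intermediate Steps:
(-1240498 + 2507558)/(((-1575499 - 28185) + 1582680) - 2197692) = 1267060/((-1603684 + 1582680) - 2197692) = 1267060/(-21004 - 2197692) = 1267060/(-2218696) = 1267060*(-1/2218696) = -316765/554674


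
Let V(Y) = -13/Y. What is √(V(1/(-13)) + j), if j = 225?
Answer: √394 ≈ 19.849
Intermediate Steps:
√(V(1/(-13)) + j) = √(-13/(1/(-13)) + 225) = √(-13/(-1/13) + 225) = √(-13*(-13) + 225) = √(169 + 225) = √394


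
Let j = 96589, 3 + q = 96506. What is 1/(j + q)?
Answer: 1/193092 ≈ 5.1789e-6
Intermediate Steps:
q = 96503 (q = -3 + 96506 = 96503)
1/(j + q) = 1/(96589 + 96503) = 1/193092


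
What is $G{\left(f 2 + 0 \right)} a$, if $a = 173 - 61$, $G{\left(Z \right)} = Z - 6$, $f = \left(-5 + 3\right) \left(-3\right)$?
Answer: $672$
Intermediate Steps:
$f = 6$ ($f = \left(-2\right) \left(-3\right) = 6$)
$G{\left(Z \right)} = -6 + Z$
$a = 112$ ($a = 173 - 61 = 112$)
$G{\left(f 2 + 0 \right)} a = \left(-6 + \left(6 \cdot 2 + 0\right)\right) 112 = \left(-6 + \left(12 + 0\right)\right) 112 = \left(-6 + 12\right) 112 = 6 \cdot 112 = 672$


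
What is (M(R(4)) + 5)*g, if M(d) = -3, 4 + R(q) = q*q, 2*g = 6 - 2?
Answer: 4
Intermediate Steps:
g = 2 (g = (6 - 2)/2 = (½)*4 = 2)
R(q) = -4 + q² (R(q) = -4 + q*q = -4 + q²)
(M(R(4)) + 5)*g = (-3 + 5)*2 = 2*2 = 4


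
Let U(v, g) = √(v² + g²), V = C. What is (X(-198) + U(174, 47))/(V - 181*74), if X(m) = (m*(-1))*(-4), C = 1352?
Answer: 44/669 - √32485/12042 ≈ 0.050803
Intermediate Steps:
V = 1352
U(v, g) = √(g² + v²)
X(m) = 4*m (X(m) = -m*(-4) = 4*m)
(X(-198) + U(174, 47))/(V - 181*74) = (4*(-198) + √(47² + 174²))/(1352 - 181*74) = (-792 + √(2209 + 30276))/(1352 - 13394) = (-792 + √32485)/(-12042) = (-792 + √32485)*(-1/12042) = 44/669 - √32485/12042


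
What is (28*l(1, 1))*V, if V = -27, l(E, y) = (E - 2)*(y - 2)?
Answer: -756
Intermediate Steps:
l(E, y) = (-2 + E)*(-2 + y)
(28*l(1, 1))*V = (28*(4 - 2*1 - 2*1 + 1*1))*(-27) = (28*(4 - 2 - 2 + 1))*(-27) = (28*1)*(-27) = 28*(-27) = -756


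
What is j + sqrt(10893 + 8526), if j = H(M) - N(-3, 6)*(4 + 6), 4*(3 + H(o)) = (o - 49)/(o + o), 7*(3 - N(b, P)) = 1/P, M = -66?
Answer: -120283/3696 + sqrt(19419) ≈ 106.81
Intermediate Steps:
N(b, P) = 3 - 1/(7*P)
H(o) = -3 + (-49 + o)/(8*o) (H(o) = -3 + ((o - 49)/(o + o))/4 = -3 + ((-49 + o)/((2*o)))/4 = -3 + ((-49 + o)*(1/(2*o)))/4 = -3 + ((-49 + o)/(2*o))/4 = -3 + (-49 + o)/(8*o))
j = -120283/3696 (j = (1/8)*(-49 - 23*(-66))/(-66) - (3 - 1/7/6)*(4 + 6) = (1/8)*(-1/66)*(-49 + 1518) - (3 - 1/7*1/6)*10 = (1/8)*(-1/66)*1469 - (3 - 1/42)*10 = -1469/528 - 125*10/42 = -1469/528 - 1*625/21 = -1469/528 - 625/21 = -120283/3696 ≈ -32.544)
j + sqrt(10893 + 8526) = -120283/3696 + sqrt(10893 + 8526) = -120283/3696 + sqrt(19419)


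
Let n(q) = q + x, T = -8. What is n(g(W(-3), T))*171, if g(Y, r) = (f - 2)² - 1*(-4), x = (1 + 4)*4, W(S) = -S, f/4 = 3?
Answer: 21204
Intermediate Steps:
f = 12 (f = 4*3 = 12)
x = 20 (x = 5*4 = 20)
g(Y, r) = 104 (g(Y, r) = (12 - 2)² - 1*(-4) = 10² + 4 = 100 + 4 = 104)
n(q) = 20 + q (n(q) = q + 20 = 20 + q)
n(g(W(-3), T))*171 = (20 + 104)*171 = 124*171 = 21204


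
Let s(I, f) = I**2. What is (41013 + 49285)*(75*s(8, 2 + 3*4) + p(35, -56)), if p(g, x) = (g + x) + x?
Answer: 426477454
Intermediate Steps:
p(g, x) = g + 2*x
(41013 + 49285)*(75*s(8, 2 + 3*4) + p(35, -56)) = (41013 + 49285)*(75*8**2 + (35 + 2*(-56))) = 90298*(75*64 + (35 - 112)) = 90298*(4800 - 77) = 90298*4723 = 426477454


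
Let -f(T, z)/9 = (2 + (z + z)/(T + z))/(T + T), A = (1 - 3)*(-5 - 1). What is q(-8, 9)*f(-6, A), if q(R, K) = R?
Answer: -36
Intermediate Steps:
A = 12 (A = -2*(-6) = 12)
f(T, z) = -9*(2 + 2*z/(T + z))/(2*T) (f(T, z) = -9*(2 + (z + z)/(T + z))/(T + T) = -9*(2 + (2*z)/(T + z))/(2*T) = -9*(2 + 2*z/(T + z))*1/(2*T) = -9*(2 + 2*z/(T + z))/(2*T))
q(-8, 9)*f(-6, A) = -72*(-1*(-6) - 2*12)/((-6)*(-6 + 12)) = -72*(-1)*(6 - 24)/(6*6) = -72*(-1)*(-18)/(6*6) = -8*9/2 = -36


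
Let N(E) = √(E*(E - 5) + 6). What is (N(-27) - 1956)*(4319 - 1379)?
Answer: -5750640 + 2940*√870 ≈ -5.6639e+6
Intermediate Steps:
N(E) = √(6 + E*(-5 + E)) (N(E) = √(E*(-5 + E) + 6) = √(6 + E*(-5 + E)))
(N(-27) - 1956)*(4319 - 1379) = (√(6 + (-27)² - 5*(-27)) - 1956)*(4319 - 1379) = (√(6 + 729 + 135) - 1956)*2940 = (√870 - 1956)*2940 = (-1956 + √870)*2940 = -5750640 + 2940*√870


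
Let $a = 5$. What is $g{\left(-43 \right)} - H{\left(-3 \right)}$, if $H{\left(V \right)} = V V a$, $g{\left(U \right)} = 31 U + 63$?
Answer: $-1315$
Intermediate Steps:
$g{\left(U \right)} = 63 + 31 U$
$H{\left(V \right)} = 5 V^{2}$ ($H{\left(V \right)} = V V 5 = V^{2} \cdot 5 = 5 V^{2}$)
$g{\left(-43 \right)} - H{\left(-3 \right)} = \left(63 + 31 \left(-43\right)\right) - 5 \left(-3\right)^{2} = \left(63 - 1333\right) - 5 \cdot 9 = -1270 - 45 = -1315$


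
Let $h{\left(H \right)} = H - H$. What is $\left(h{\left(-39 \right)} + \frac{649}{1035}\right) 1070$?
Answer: $\frac{138886}{207} \approx 670.95$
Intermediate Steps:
$h{\left(H \right)} = 0$
$\left(h{\left(-39 \right)} + \frac{649}{1035}\right) 1070 = \left(0 + \frac{649}{1035}\right) 1070 = \frac{649}{1035} \cdot 1070 = \frac{138886}{207}$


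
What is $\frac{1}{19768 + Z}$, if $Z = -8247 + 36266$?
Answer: $\frac{1}{47787} \approx 2.0926 \cdot 10^{-5}$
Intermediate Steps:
$Z = 28019$
$\frac{1}{19768 + Z} = \frac{1}{19768 + 28019} = \frac{1}{47787}$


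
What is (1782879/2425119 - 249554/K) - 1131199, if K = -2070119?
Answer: -1892978994766721504/1673428306387 ≈ -1.1312e+6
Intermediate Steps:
(1782879/2425119 - 249554/K) - 1131199 = (1782879/2425119 - 249554/(-2070119)) - 1131199 = (1782879*(1/2425119) - 249554*(-1/2070119)) - 1131199 = (594293/808373 + 249554/2070119) - 1131199 = 1431989946509/1673428306387 - 1131199 = -1892978994766721504/1673428306387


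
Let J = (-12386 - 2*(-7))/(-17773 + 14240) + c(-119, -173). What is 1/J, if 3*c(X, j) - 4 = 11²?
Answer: 10599/478741 ≈ 0.022139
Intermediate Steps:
c(X, j) = 125/3 (c(X, j) = 4/3 + (⅓)*11² = 4/3 + (⅓)*121 = 4/3 + 121/3 = 125/3)
J = 478741/10599 (J = (-12386 - 2*(-7))/(-17773 + 14240) + 125/3 = (-12386 + 14)/(-3533) + 125/3 = -12372*(-1/3533) + 125/3 = 12372/3533 + 125/3 = 478741/10599 ≈ 45.169)
1/J = 1/(478741/10599) = 10599/478741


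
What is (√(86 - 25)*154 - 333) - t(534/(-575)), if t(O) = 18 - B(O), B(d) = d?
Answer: -202359/575 + 154*√61 ≈ 850.85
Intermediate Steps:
t(O) = 18 - O
(√(86 - 25)*154 - 333) - t(534/(-575)) = (√(86 - 25)*154 - 333) - (18 - 534/(-575)) = (√61*154 - 333) - (18 - 534*(-1)/575) = (154*√61 - 333) - (18 - 1*(-534/575)) = (-333 + 154*√61) - (18 + 534/575) = (-333 + 154*√61) - 1*10884/575 = (-333 + 154*√61) - 10884/575 = -202359/575 + 154*√61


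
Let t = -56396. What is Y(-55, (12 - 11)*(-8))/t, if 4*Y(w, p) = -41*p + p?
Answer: -20/14099 ≈ -0.0014185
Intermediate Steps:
Y(w, p) = -10*p (Y(w, p) = (-41*p + p)/4 = (-40*p)/4 = -10*p)
Y(-55, (12 - 11)*(-8))/t = -10*(12 - 11)*(-8)/(-56396) = -10*(-8)*(-1/56396) = 80*(-1/56396) = -20/14099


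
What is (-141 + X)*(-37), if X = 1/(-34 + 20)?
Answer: 73075/14 ≈ 5219.6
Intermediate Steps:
X = -1/14 (X = 1/(-14) = -1/14 ≈ -0.071429)
(-141 + X)*(-37) = (-141 - 1/14)*(-37) = -1975/14*(-37) = 73075/14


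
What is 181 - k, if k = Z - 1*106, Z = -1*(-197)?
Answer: 90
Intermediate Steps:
Z = 197
k = 91 (k = 197 - 1*106 = 197 - 106 = 91)
181 - k = 181 - 1*91 = 181 - 91 = 90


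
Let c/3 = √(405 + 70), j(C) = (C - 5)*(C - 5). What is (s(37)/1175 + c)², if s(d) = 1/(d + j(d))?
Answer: 6644198825296876/1554198555625 + 6*√19/249335 ≈ 4275.0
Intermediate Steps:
j(C) = (-5 + C)² (j(C) = (-5 + C)*(-5 + C) = (-5 + C)²)
s(d) = 1/(d + (-5 + d)²)
c = 15*√19 (c = 3*√(405 + 70) = 3*√475 = 3*(5*√19) = 15*√19 ≈ 65.384)
(s(37)/1175 + c)² = (1/((37 + (-5 + 37)²)*1175) + 15*√19)² = ((1/1175)/(37 + 32²) + 15*√19)² = ((1/1175)/(37 + 1024) + 15*√19)² = ((1/1175)/1061 + 15*√19)² = ((1/1061)*(1/1175) + 15*√19)² = (1/1246675 + 15*√19)²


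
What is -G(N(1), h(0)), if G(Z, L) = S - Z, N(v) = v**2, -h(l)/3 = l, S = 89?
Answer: -88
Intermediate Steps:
h(l) = -3*l
G(Z, L) = 89 - Z
-G(N(1), h(0)) = -(89 - 1*1**2) = -(89 - 1*1) = -(89 - 1) = -1*88 = -88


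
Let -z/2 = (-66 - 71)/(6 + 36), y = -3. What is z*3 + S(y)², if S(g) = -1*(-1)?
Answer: 144/7 ≈ 20.571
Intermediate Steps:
S(g) = 1
z = 137/21 (z = -2*(-66 - 71)/(6 + 36) = -(-274)/42 = -2*(-137/42) = 137/21 ≈ 6.5238)
z*3 + S(y)² = (137/21)*3 + 1² = 137/7 + 1 = 144/7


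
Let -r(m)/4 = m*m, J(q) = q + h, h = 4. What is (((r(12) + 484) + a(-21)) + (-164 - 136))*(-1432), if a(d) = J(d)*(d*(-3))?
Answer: 2095016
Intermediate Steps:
J(q) = 4 + q (J(q) = q + 4 = 4 + q)
r(m) = -4*m² (r(m) = -4*m*m = -4*m²)
a(d) = -3*d*(4 + d) (a(d) = (4 + d)*(d*(-3)) = (4 + d)*(-3*d) = -3*d*(4 + d))
(((r(12) + 484) + a(-21)) + (-164 - 136))*(-1432) = (((-4*12² + 484) - 3*(-21)*(4 - 21)) + (-164 - 136))*(-1432) = (((-4*144 + 484) - 3*(-21)*(-17)) - 300)*(-1432) = (((-576 + 484) - 1071) - 300)*(-1432) = ((-92 - 1071) - 300)*(-1432) = (-1163 - 300)*(-1432) = -1463*(-1432) = 2095016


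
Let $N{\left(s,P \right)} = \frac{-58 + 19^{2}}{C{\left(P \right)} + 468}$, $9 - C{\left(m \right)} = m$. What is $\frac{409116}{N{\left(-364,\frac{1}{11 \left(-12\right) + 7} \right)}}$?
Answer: $\frac{8131316872}{12625} \approx 6.4407 \cdot 10^{5}$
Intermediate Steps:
$C{\left(m \right)} = 9 - m$
$N{\left(s,P \right)} = \frac{303}{477 - P}$ ($N{\left(s,P \right)} = \frac{-58 + 19^{2}}{\left(9 - P\right) + 468} = \frac{-58 + 361}{477 - P} = \frac{303}{477 - P}$)
$\frac{409116}{N{\left(-364,\frac{1}{11 \left(-12\right) + 7} \right)}} = \frac{409116}{\left(-303\right) \frac{1}{-477 + \frac{1}{11 \left(-12\right) + 7}}} = \frac{409116}{\left(-303\right) \frac{1}{-477 + \frac{1}{-132 + 7}}} = \frac{409116}{\left(-303\right) \frac{1}{-477 + \frac{1}{-125}}} = \frac{409116}{\left(-303\right) \frac{1}{-477 - \frac{1}{125}}} = \frac{409116}{\left(-303\right) \frac{1}{- \frac{59626}{125}}} = \frac{409116}{\left(-303\right) \left(- \frac{125}{59626}\right)} = \frac{409116}{\frac{37875}{59626}} = 409116 \cdot \frac{59626}{37875} = \frac{8131316872}{12625}$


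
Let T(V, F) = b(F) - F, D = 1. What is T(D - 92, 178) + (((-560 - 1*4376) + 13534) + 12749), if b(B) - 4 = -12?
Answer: 21161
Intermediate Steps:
b(B) = -8 (b(B) = 4 - 12 = -8)
T(V, F) = -8 - F
T(D - 92, 178) + (((-560 - 1*4376) + 13534) + 12749) = (-8 - 1*178) + (((-560 - 1*4376) + 13534) + 12749) = (-8 - 178) + (((-560 - 4376) + 13534) + 12749) = -186 + ((-4936 + 13534) + 12749) = -186 + (8598 + 12749) = -186 + 21347 = 21161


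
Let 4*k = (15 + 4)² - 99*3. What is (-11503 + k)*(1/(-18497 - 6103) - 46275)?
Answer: 4358799588829/8200 ≈ 5.3156e+8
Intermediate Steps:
k = 16 (k = ((15 + 4)² - 99*3)/4 = (19² - 1*297)/4 = (361 - 297)/4 = (¼)*64 = 16)
(-11503 + k)*(1/(-18497 - 6103) - 46275) = (-11503 + 16)*(1/(-18497 - 6103) - 46275) = -11487*(1/(-24600) - 46275) = -11487*(-1/24600 - 46275) = -11487*(-1138365001/24600) = 4358799588829/8200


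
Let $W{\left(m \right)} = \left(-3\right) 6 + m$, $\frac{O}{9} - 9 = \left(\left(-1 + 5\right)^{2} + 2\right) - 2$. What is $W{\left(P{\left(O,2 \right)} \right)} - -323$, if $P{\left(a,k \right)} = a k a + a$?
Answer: $101780$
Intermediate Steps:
$O = 225$ ($O = 81 + 9 \left(\left(\left(-1 + 5\right)^{2} + 2\right) - 2\right) = 81 + 9 \left(\left(4^{2} + 2\right) - 2\right) = 81 + 9 \left(\left(16 + 2\right) - 2\right) = 81 + 9 \left(18 - 2\right) = 81 + 9 \cdot 16 = 81 + 144 = 225$)
$P{\left(a,k \right)} = a + k a^{2}$ ($P{\left(a,k \right)} = k a^{2} + a = a + k a^{2}$)
$W{\left(m \right)} = -18 + m$
$W{\left(P{\left(O,2 \right)} \right)} - -323 = \left(-18 + 225 \left(1 + 225 \cdot 2\right)\right) - -323 = \left(-18 + 225 \left(1 + 450\right)\right) + 323 = \left(-18 + 225 \cdot 451\right) + 323 = \left(-18 + 101475\right) + 323 = 101457 + 323 = 101780$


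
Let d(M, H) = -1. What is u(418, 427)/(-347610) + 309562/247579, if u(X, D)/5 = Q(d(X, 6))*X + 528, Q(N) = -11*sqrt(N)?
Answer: 3565107942/2868697873 + 2299*I/34761 ≈ 1.2428 + 0.066137*I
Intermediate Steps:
u(X, D) = 2640 - 55*I*X (u(X, D) = 5*((-11*I)*X + 528) = 5*(-11*I*X + 528) = 5*(528 - 11*I*X) = 2640 - 55*I*X)
u(418, 427)/(-347610) + 309562/247579 = (2640 - 55*I*418)/(-347610) + 309562/247579 = (2640 - 22990*I)*(-1/347610) + 309562*(1/247579) = (-88/11587 + 2299*I/34761) + 309562/247579 = 3565107942/2868697873 + 2299*I/34761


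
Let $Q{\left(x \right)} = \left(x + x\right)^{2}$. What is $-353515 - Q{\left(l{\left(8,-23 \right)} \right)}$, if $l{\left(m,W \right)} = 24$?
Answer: $-355819$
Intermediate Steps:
$Q{\left(x \right)} = 4 x^{2}$ ($Q{\left(x \right)} = \left(2 x\right)^{2} = 4 x^{2}$)
$-353515 - Q{\left(l{\left(8,-23 \right)} \right)} = -353515 - 4 \cdot 24^{2} = -353515 - 4 \cdot 576 = -353515 - 2304 = -355819$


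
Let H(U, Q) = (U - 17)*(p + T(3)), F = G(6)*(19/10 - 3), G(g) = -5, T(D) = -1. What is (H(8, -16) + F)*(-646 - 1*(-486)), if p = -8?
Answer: -13840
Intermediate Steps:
F = 11/2 (F = -5*(19/10 - 3) = -5*(-11/10) = 11/2 ≈ 5.5000)
H(U, Q) = 153 - 9*U (H(U, Q) = (U - 17)*(-8 - 1) = (-17 + U)*(-9) = 153 - 9*U)
(H(8, -16) + F)*(-646 - 1*(-486)) = ((153 - 9*8) + 11/2)*(-646 - 1*(-486)) = ((153 - 72) + 11/2)*(-646 + 486) = (81 + 11/2)*(-160) = (173/2)*(-160) = -13840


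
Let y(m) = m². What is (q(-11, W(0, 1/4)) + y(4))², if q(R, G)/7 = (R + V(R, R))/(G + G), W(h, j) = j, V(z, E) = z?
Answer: 85264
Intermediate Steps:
q(R, G) = 7*R/G (q(R, G) = 7*((R + R)/(G + G)) = 7*((2*R)/((2*G))) = 7*((2*R)*(1/(2*G))) = 7*(R/G) = 7*R/G)
(q(-11, W(0, 1/4)) + y(4))² = (7*(-11)/1/4 + 4²)² = (7*(-11)/(¼) + 16)² = (7*(-11)*4 + 16)² = (-308 + 16)² = (-292)² = 85264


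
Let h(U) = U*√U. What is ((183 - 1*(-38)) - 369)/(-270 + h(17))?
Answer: 39960/67987 + 2516*√17/67987 ≈ 0.74034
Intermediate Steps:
h(U) = U^(3/2)
((183 - 1*(-38)) - 369)/(-270 + h(17)) = ((183 - 1*(-38)) - 369)/(-270 + 17^(3/2)) = ((183 + 38) - 369)/(-270 + 17*√17) = (221 - 369)/(-270 + 17*√17) = -148/(-270 + 17*√17)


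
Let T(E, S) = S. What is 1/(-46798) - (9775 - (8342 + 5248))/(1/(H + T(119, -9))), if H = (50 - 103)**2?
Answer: 499896235999/46798 ≈ 1.0682e+7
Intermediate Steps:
H = 2809 (H = (-53)**2 = 2809)
1/(-46798) - (9775 - (8342 + 5248))/(1/(H + T(119, -9))) = 1/(-46798) - (9775 - (8342 + 5248))/(1/(2809 - 9)) = -1/46798 - (9775 - 1*13590)/(1/2800) = -1/46798 - (9775 - 13590)/1/2800 = -1/46798 - (-3815)*2800 = -1/46798 - 1*(-10682000) = -1/46798 + 10682000 = 499896235999/46798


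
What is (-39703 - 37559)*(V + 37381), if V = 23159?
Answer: -4677441480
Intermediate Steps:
(-39703 - 37559)*(V + 37381) = (-39703 - 37559)*(23159 + 37381) = -77262*60540 = -4677441480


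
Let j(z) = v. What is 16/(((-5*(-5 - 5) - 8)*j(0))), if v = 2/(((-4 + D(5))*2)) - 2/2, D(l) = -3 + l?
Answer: -16/63 ≈ -0.25397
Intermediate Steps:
v = -3/2 (v = 2/(((-4 + (-3 + 5))*2)) - 2/2 = 2/(((-4 + 2)*2)) - 2*½ = 2/((-2*2)) - 1 = 2/(-4) - 1 = 2*(-¼) - 1 = -½ - 1 = -3/2 ≈ -1.5000)
j(z) = -3/2
16/(((-5*(-5 - 5) - 8)*j(0))) = 16/(((-5*(-5 - 5) - 8)*(-3/2))) = 16/(((-5*(-10) - 8)*(-3/2))) = 16/(((50 - 8)*(-3/2))) = 16/((42*(-3/2))) = 16/(-63) = 16*(-1/63) = -16/63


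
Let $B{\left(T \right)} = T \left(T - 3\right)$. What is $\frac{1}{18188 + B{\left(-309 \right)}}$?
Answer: $\frac{1}{114596} \approx 8.7263 \cdot 10^{-6}$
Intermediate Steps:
$B{\left(T \right)} = T \left(-3 + T\right)$
$\frac{1}{18188 + B{\left(-309 \right)}} = \frac{1}{18188 - 309 \left(-3 - 309\right)} = \frac{1}{18188 - -96408} = \frac{1}{18188 + 96408} = \frac{1}{114596}$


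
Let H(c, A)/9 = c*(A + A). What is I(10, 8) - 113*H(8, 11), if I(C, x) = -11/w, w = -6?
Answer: -1073941/6 ≈ -1.7899e+5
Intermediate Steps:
H(c, A) = 18*A*c (H(c, A) = 9*(c*(A + A)) = 9*(c*(2*A)) = 9*(2*A*c) = 18*A*c)
I(C, x) = 11/6 (I(C, x) = -11/(-6) = -11*(-⅙) = 11/6)
I(10, 8) - 113*H(8, 11) = 11/6 - 2034*11*8 = 11/6 - 113*1584 = 11/6 - 178992 = -1073941/6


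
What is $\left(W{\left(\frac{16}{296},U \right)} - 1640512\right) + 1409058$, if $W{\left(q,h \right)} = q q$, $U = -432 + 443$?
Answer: $- \frac{316860522}{1369} \approx -2.3145 \cdot 10^{5}$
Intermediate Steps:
$U = 11$
$W{\left(q,h \right)} = q^{2}$
$\left(W{\left(\frac{16}{296},U \right)} - 1640512\right) + 1409058 = \left(\left(\frac{16}{296}\right)^{2} - 1640512\right) + 1409058 = \left(\left(16 \cdot \frac{1}{296}\right)^{2} - 1640512\right) + 1409058 = \left(\left(\frac{2}{37}\right)^{2} - 1640512\right) + 1409058 = \left(\frac{4}{1369} - 1640512\right) + 1409058 = - \frac{2245860924}{1369} + 1409058 = - \frac{316860522}{1369}$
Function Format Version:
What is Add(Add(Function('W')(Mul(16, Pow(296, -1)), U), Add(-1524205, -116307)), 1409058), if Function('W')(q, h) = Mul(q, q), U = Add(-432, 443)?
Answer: Rational(-316860522, 1369) ≈ -2.3145e+5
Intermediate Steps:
U = 11
Function('W')(q, h) = Pow(q, 2)
Add(Add(Function('W')(Mul(16, Pow(296, -1)), U), Add(-1524205, -116307)), 1409058) = Add(Add(Pow(Mul(16, Pow(296, -1)), 2), Add(-1524205, -116307)), 1409058) = Add(Add(Pow(Mul(16, Rational(1, 296)), 2), -1640512), 1409058) = Add(Add(Pow(Rational(2, 37), 2), -1640512), 1409058) = Add(Add(Rational(4, 1369), -1640512), 1409058) = Add(Rational(-2245860924, 1369), 1409058) = Rational(-316860522, 1369)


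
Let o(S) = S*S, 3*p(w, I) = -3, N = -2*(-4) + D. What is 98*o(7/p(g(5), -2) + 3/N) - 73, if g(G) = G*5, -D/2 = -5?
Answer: 81055/18 ≈ 4503.1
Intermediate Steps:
D = 10 (D = -2*(-5) = 10)
g(G) = 5*G
N = 18 (N = -2*(-4) + 10 = 8 + 10 = 18)
p(w, I) = -1 (p(w, I) = (1/3)*(-3) = -1)
o(S) = S**2
98*o(7/p(g(5), -2) + 3/N) - 73 = 98*(7/(-1) + 3/18)**2 - 73 = 98*(7*(-1) + 3*(1/18))**2 - 73 = 98*(-7 + 1/6)**2 - 73 = 98*(-41/6)**2 - 73 = 98*(1681/36) - 73 = 82369/18 - 73 = 81055/18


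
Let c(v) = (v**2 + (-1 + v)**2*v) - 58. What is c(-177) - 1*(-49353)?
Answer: -5527444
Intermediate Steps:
c(v) = -58 + v**2 + v*(-1 + v)**2 (c(v) = (v**2 + v*(-1 + v)**2) - 58 = -58 + v**2 + v*(-1 + v)**2)
c(-177) - 1*(-49353) = (-58 - 177 + (-177)**3 - 1*(-177)**2) - 1*(-49353) = (-58 - 177 - 5545233 - 1*31329) + 49353 = (-58 - 177 - 5545233 - 31329) + 49353 = -5576797 + 49353 = -5527444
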